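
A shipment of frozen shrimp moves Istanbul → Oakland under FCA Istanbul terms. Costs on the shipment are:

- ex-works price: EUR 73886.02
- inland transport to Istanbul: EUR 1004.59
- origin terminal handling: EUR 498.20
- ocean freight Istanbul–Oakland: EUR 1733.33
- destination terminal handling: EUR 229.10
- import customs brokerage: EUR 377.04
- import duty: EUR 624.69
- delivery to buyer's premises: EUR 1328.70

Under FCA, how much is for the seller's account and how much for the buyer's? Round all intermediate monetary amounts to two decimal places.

FCA: the seller delivers export-cleared goods to the carrier; the buyer bears costs from that point.
Seller's account: goods 73886.02 + inland to port 1004.59 = 74890.61
Buyer's account: origin terminal 498.20 + freight 1733.33 + destination terminal 229.10 + brokerage 377.04 + duty 624.69 + delivery 1328.70 = 4791.06

Seller: EUR 74890.61; buyer: EUR 4791.06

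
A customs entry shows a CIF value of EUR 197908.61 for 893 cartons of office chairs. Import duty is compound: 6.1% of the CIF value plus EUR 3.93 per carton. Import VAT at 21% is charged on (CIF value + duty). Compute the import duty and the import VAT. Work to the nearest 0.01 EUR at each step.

Ad valorem component: 197908.61 × 6.1% = 12072.43
Specific component: 893 × 3.93 = 3509.49
Import duty = 12072.43 + 3509.49 = 15581.92
VAT base = CIF + duty = 197908.61 + 15581.92 = 213490.53
Import VAT = 213490.53 × 21% = 44833.01

Import duty: EUR 15581.92; import VAT: EUR 44833.01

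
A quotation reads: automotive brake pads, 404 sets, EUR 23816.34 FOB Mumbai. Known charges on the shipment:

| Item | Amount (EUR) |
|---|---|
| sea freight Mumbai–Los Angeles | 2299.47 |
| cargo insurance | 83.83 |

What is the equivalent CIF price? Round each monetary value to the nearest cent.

From FOB to CIF, the seller additionally bears: freight, insurance.
CIF price = 23816.34 + 2299.47 + 83.83 = 26199.64

CIF price: EUR 26199.64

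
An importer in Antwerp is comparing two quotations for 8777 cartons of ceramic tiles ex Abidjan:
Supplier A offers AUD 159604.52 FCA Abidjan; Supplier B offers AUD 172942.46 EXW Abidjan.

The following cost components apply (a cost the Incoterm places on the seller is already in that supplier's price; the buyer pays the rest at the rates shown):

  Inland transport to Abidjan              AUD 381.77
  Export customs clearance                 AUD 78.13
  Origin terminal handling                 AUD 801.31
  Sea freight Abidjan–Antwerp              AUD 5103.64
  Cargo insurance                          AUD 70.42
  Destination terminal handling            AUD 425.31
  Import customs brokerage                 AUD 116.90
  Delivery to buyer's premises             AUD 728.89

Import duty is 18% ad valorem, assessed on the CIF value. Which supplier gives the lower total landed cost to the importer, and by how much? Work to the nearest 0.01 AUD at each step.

Supplier A (FCA):
CIF value = FCA price + origin terminal + freight + insurance = 159604.52 + 801.31 + 5103.64 + 70.42 = 165579.89
Import duty = 165579.89 × 18% = 29804.38
Buyer bears (A): 801.31 + 5103.64 + 70.42 + 425.31 + 116.90 + 728.89 = 7246.47
Landed cost (A) = invoice 159604.52 + 7246.47 + duty 29804.38 = 196655.37
Supplier B (EXW):
CIF value = EXW price + inland to port + export clearance + origin terminal + freight + insurance = 172942.46 + 381.77 + 78.13 + 801.31 + 5103.64 + 70.42 = 179377.73
Import duty = 179377.73 × 18% = 32287.99
Buyer bears (B): 381.77 + 78.13 + 801.31 + 5103.64 + 70.42 + 425.31 + 116.90 + 728.89 = 7706.37
Landed cost (B) = invoice 172942.46 + 7706.37 + duty 32287.99 = 212936.82
Difference = |196655.37 − 212936.82| = 16281.45

Supplier A is cheaper by AUD 16281.45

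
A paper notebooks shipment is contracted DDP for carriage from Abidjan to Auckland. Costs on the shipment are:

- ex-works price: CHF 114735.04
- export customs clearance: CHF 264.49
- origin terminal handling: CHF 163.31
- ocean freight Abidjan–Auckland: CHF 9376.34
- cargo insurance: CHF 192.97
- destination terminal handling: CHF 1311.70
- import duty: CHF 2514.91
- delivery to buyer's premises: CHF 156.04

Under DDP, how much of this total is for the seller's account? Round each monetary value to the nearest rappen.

Seller's account: CHF 128714.80

DDP: the seller bears all costs including import duty.
Seller's account: goods 114735.04 + export clearance 264.49 + origin terminal 163.31 + freight 9376.34 + insurance 192.97 + destination terminal 1311.70 + duty 2514.91 + delivery 156.04 = 128714.80
Buyer's account: 0.00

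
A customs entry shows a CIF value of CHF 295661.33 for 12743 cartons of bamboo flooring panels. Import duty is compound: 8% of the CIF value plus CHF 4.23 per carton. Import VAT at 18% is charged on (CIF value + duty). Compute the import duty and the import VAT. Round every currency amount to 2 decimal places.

Import duty: CHF 77555.80; import VAT: CHF 67179.08

Ad valorem component: 295661.33 × 8% = 23652.91
Specific component: 12743 × 4.23 = 53902.89
Import duty = 23652.91 + 53902.89 = 77555.80
VAT base = CIF + duty = 295661.33 + 77555.80 = 373217.13
Import VAT = 373217.13 × 18% = 67179.08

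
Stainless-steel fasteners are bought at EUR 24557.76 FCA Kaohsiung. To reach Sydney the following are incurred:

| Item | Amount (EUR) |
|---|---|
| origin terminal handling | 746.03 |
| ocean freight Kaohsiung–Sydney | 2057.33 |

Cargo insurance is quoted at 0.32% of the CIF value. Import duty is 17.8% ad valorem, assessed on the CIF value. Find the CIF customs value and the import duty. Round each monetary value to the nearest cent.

CIF value: EUR 27448.96; import duty: EUR 4885.91

Let C be the CIF value. C = FCA price + pre-shipment costs + freight + 0.32% × C
C − 0.32% × C = 24557.76 + 746.03 + 2057.33
0.9968 × C = 27361.12
C = 27361.12 / 0.9968 = 27448.96
Insurance premium = 0.32% × 27448.96 = 87.84
Import duty = 27448.96 × 17.8% = 4885.91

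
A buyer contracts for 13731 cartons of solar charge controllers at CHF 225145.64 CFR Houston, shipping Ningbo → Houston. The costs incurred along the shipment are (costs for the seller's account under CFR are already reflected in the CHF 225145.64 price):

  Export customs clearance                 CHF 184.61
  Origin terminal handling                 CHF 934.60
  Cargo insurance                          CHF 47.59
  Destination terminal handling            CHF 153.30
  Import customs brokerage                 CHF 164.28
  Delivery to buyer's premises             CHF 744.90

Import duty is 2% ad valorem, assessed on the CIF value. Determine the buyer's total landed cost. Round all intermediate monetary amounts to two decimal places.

CFR: the seller pays costs through ocean freight to the destination port, but not insurance.
Already in the invoice (seller's account under CFR): export clearance, origin terminal — exclude.
CIF value = CFR price + insurance = 225145.64 + 47.59 = 225193.23
Import duty = 225193.23 × 2% = 4503.86
Buyer bears: insurance 47.59 + destination terminal 153.30 + brokerage 164.28 + delivery 744.90 + duty 4503.86 = 5613.93
Landed cost = invoice 225145.64 + 5613.93 = 230759.57

Total landed cost: CHF 230759.57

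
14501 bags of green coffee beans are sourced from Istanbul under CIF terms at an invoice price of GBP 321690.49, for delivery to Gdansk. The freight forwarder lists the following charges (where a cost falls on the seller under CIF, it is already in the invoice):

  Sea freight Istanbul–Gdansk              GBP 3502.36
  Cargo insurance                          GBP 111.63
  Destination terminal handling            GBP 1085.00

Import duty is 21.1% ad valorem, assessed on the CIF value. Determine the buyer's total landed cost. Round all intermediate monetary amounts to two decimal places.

CIF: the seller pays costs through ocean freight and marine insurance to the destination port.
Already in the invoice (seller's account under CIF): freight, insurance — exclude.
The CIF price already equals the CIF value: 321690.49
Import duty = 321690.49 × 21.1% = 67876.69
Buyer bears: destination terminal 1085.00 + duty 67876.69 = 68961.69
Landed cost = invoice 321690.49 + 68961.69 = 390652.18

Total landed cost: GBP 390652.18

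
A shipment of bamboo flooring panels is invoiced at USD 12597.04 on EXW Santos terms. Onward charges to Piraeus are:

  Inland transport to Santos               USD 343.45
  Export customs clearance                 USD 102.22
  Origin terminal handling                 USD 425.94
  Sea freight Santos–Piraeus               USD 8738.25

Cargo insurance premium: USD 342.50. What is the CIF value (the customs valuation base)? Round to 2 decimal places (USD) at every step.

CIF value: USD 22549.40

CIF = EXW price + pre-shipment costs + freight + insurance
CIF = 12597.04 + 343.45 + 102.22 + 425.94 + 8738.25 + 342.50 = 22549.40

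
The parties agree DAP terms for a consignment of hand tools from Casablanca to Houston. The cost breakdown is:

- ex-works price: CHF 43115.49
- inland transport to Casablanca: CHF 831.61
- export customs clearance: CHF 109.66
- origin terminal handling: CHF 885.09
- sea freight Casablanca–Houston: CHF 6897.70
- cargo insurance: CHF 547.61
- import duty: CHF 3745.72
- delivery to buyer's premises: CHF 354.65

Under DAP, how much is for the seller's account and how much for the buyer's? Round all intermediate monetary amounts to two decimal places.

DAP: the seller bears all costs to the named destination except import duty and clearance.
Seller's account: goods 43115.49 + inland to port 831.61 + export clearance 109.66 + origin terminal 885.09 + freight 6897.70 + insurance 547.61 + delivery 354.65 = 52741.81
Buyer's account: duty 3745.72 = 3745.72

Seller: CHF 52741.81; buyer: CHF 3745.72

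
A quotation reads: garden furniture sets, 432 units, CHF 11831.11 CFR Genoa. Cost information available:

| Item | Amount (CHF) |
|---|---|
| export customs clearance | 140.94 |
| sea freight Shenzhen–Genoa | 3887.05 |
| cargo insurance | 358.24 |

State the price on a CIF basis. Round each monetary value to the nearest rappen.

Not relevant to the conversion: export clearance, freight — on the seller under both CFR and CIF; already in the CFR price and stays in the CIF price.
From CFR to CIF, the seller additionally bears: insurance.
CIF price = 11831.11 + 358.24 = 12189.35

CIF price: CHF 12189.35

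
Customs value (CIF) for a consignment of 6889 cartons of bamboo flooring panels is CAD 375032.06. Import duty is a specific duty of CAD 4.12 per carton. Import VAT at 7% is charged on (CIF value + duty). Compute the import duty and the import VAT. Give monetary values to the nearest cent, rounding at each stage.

Import duty = 6889 × 4.12 = 28382.68
VAT base = CIF + duty = 375032.06 + 28382.68 = 403414.74
Import VAT = 403414.74 × 7% = 28239.03

Import duty: CAD 28382.68; import VAT: CAD 28239.03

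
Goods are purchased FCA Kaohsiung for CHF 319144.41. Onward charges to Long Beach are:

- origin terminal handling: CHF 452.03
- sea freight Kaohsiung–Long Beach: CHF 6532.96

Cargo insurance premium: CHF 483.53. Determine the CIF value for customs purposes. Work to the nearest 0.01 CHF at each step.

CIF value: CHF 326612.93

CIF = FCA price + pre-shipment costs + freight + insurance
CIF = 319144.41 + 452.03 + 6532.96 + 483.53 = 326612.93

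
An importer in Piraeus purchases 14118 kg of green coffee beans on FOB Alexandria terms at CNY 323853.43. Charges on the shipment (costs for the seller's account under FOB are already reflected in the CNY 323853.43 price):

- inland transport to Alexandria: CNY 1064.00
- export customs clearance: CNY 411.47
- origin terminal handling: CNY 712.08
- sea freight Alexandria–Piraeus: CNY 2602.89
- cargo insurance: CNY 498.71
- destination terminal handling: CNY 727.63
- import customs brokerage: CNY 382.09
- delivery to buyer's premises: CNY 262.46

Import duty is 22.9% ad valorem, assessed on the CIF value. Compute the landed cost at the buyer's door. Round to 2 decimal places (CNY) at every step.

Total landed cost: CNY 403199.91

FOB: the seller bears costs until goods are on board at the origin port; the buyer bears freight, insurance and all costs thereafter.
Already in the invoice (seller's account under FOB): inland to port, export clearance, origin terminal — exclude.
CIF value = FOB price + freight + insurance = 323853.43 + 2602.89 + 498.71 = 326955.03
Import duty = 326955.03 × 22.9% = 74872.70
Buyer bears: freight 2602.89 + insurance 498.71 + destination terminal 727.63 + brokerage 382.09 + delivery 262.46 + duty 74872.70 = 79346.48
Landed cost = invoice 323853.43 + 79346.48 = 403199.91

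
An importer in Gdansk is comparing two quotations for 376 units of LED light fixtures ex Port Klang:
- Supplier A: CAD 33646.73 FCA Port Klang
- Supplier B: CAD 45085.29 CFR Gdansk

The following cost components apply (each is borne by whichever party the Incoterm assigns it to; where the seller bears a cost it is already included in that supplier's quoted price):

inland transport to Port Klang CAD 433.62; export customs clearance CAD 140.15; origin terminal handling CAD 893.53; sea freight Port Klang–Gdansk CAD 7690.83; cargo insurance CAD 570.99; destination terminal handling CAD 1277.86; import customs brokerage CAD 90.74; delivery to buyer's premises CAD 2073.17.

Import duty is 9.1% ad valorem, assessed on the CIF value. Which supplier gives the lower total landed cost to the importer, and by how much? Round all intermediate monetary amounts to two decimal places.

Supplier A is cheaper by CAD 3113.93

Supplier A (FCA):
CIF value = FCA price + origin terminal + freight + insurance = 33646.73 + 893.53 + 7690.83 + 570.99 = 42802.08
Import duty = 42802.08 × 9.1% = 3894.99
Buyer bears (A): 893.53 + 7690.83 + 570.99 + 1277.86 + 90.74 + 2073.17 = 12597.12
Landed cost (A) = invoice 33646.73 + 12597.12 + duty 3894.99 = 50138.84
Supplier B (CFR):
CIF value = CFR price + insurance = 45085.29 + 570.99 = 45656.28
Import duty = 45656.28 × 9.1% = 4154.72
Buyer bears (B): 570.99 + 1277.86 + 90.74 + 2073.17 = 4012.76
Landed cost (B) = invoice 45085.29 + 4012.76 + duty 4154.72 = 53252.77
Difference = |50138.84 − 53252.77| = 3113.93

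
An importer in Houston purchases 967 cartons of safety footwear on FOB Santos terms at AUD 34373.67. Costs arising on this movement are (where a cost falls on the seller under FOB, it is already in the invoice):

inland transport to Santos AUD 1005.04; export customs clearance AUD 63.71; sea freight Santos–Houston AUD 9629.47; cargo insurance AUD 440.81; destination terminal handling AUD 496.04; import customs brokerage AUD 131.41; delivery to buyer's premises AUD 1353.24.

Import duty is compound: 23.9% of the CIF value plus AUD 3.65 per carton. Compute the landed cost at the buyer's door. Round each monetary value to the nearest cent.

FOB: the seller bears costs until goods are on board at the origin port; the buyer bears freight, insurance and all costs thereafter.
Already in the invoice (seller's account under FOB): inland to port, export clearance — exclude.
CIF value = FOB price + freight + insurance = 34373.67 + 9629.47 + 440.81 = 44443.95
Ad valorem component: 44443.95 × 23.9% = 10622.10
Specific component: 967 × 3.65 = 3529.55
Import duty = 10622.10 + 3529.55 = 14151.65
Buyer bears: freight 9629.47 + insurance 440.81 + destination terminal 496.04 + brokerage 131.41 + delivery 1353.24 + duty 14151.65 = 26202.62
Landed cost = invoice 34373.67 + 26202.62 = 60576.29

Total landed cost: AUD 60576.29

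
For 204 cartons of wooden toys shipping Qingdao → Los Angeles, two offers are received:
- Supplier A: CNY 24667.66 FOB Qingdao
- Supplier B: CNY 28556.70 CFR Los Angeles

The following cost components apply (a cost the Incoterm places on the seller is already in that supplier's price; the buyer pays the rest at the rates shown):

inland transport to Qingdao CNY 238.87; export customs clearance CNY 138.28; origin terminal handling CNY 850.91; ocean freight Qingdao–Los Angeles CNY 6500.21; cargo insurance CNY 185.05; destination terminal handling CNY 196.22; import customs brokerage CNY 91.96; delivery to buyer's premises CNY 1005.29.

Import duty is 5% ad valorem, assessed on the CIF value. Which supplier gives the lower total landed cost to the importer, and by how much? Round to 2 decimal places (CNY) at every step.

Supplier A (FOB):
CIF value = FOB price + freight + insurance = 24667.66 + 6500.21 + 185.05 = 31352.92
Import duty = 31352.92 × 5% = 1567.65
Buyer bears (A): 6500.21 + 185.05 + 196.22 + 91.96 + 1005.29 = 7978.73
Landed cost (A) = invoice 24667.66 + 7978.73 + duty 1567.65 = 34214.04
Supplier B (CFR):
CIF value = CFR price + insurance = 28556.70 + 185.05 = 28741.75
Import duty = 28741.75 × 5% = 1437.09
Buyer bears (B): 185.05 + 196.22 + 91.96 + 1005.29 = 1478.52
Landed cost (B) = invoice 28556.70 + 1478.52 + duty 1437.09 = 31472.31
Difference = |34214.04 − 31472.31| = 2741.73

Supplier B is cheaper by CNY 2741.73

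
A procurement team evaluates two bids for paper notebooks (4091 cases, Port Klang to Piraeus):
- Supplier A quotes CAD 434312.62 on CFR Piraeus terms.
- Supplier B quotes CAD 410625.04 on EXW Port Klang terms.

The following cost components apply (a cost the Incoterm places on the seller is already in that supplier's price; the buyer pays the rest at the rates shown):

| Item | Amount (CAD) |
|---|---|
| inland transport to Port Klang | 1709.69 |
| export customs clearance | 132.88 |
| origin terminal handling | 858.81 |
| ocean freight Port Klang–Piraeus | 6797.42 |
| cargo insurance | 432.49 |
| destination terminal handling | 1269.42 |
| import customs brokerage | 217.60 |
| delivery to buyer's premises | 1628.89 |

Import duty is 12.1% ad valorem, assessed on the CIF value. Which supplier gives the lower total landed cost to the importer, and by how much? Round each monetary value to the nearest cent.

Supplier A (CFR):
CIF value = CFR price + insurance = 434312.62 + 432.49 = 434745.11
Import duty = 434745.11 × 12.1% = 52604.16
Buyer bears (A): 432.49 + 1269.42 + 217.60 + 1628.89 = 3548.40
Landed cost (A) = invoice 434312.62 + 3548.40 + duty 52604.16 = 490465.18
Supplier B (EXW):
CIF value = EXW price + inland to port + export clearance + origin terminal + freight + insurance = 410625.04 + 1709.69 + 132.88 + 858.81 + 6797.42 + 432.49 = 420556.33
Import duty = 420556.33 × 12.1% = 50887.32
Buyer bears (B): 1709.69 + 132.88 + 858.81 + 6797.42 + 432.49 + 1269.42 + 217.60 + 1628.89 = 13047.20
Landed cost (B) = invoice 410625.04 + 13047.20 + duty 50887.32 = 474559.56
Difference = |490465.18 − 474559.56| = 15905.62

Supplier B is cheaper by CAD 15905.62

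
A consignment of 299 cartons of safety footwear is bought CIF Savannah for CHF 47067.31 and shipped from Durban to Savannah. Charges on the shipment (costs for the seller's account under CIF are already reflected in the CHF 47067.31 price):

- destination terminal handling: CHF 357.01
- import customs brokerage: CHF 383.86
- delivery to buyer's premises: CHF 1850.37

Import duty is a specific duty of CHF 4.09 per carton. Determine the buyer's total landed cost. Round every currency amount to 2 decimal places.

Total landed cost: CHF 50881.46

CIF: the seller pays costs through ocean freight and marine insurance to the destination port.
The CIF price already equals the CIF value: 47067.31
Import duty = 299 × 4.09 = 1222.91
Buyer bears: destination terminal 357.01 + brokerage 383.86 + delivery 1850.37 + duty 1222.91 = 3814.15
Landed cost = invoice 47067.31 + 3814.15 = 50881.46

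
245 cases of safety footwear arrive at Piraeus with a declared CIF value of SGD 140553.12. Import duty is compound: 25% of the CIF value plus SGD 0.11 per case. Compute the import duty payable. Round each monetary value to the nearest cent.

Ad valorem component: 140553.12 × 25% = 35138.28
Specific component: 245 × 0.11 = 26.95
Import duty = 35138.28 + 26.95 = 35165.23

Import duty: SGD 35165.23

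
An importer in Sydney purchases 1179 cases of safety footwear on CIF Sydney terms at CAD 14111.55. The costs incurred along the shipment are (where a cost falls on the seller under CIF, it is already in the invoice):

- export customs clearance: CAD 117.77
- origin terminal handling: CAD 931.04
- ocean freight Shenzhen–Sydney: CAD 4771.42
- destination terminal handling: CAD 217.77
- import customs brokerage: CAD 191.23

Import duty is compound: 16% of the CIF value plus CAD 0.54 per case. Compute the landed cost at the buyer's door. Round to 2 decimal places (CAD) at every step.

Total landed cost: CAD 17415.06

CIF: the seller pays costs through ocean freight and marine insurance to the destination port.
Already in the invoice (seller's account under CIF): export clearance, origin terminal, freight — exclude.
The CIF price already equals the CIF value: 14111.55
Ad valorem component: 14111.55 × 16% = 2257.85
Specific component: 1179 × 0.54 = 636.66
Import duty = 2257.85 + 636.66 = 2894.51
Buyer bears: destination terminal 217.77 + brokerage 191.23 + duty 2894.51 = 3303.51
Landed cost = invoice 14111.55 + 3303.51 = 17415.06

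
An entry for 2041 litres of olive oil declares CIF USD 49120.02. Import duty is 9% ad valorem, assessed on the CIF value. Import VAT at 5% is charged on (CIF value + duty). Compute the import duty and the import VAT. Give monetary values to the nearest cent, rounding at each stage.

Import duty = 49120.02 × 9% = 4420.80
VAT base = CIF + duty = 49120.02 + 4420.80 = 53540.82
Import VAT = 53540.82 × 5% = 2677.04

Import duty: USD 4420.80; import VAT: USD 2677.04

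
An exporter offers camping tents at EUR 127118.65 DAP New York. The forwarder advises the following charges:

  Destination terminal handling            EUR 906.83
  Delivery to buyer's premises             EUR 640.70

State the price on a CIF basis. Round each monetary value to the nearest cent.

CIF price: EUR 125571.12

From DAP to CIF, the seller no longer bears: destination terminal, delivery.
CIF price = 127118.65 − 906.83 − 640.70 = 125571.12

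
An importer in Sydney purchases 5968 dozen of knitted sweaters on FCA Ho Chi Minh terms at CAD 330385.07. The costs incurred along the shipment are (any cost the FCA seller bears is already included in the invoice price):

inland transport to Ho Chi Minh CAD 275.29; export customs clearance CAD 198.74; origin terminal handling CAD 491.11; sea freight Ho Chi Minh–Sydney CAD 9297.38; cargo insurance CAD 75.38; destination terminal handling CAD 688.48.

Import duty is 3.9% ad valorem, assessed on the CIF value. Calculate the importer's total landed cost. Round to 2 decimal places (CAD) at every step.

FCA: the seller delivers export-cleared goods to the carrier; the buyer bears costs from that point.
Already in the invoice (seller's account under FCA): inland to port, export clearance — exclude.
CIF value = FCA price + origin terminal + freight + insurance = 330385.07 + 491.11 + 9297.38 + 75.38 = 340248.94
Import duty = 340248.94 × 3.9% = 13269.71
Buyer bears: origin terminal 491.11 + freight 9297.38 + insurance 75.38 + destination terminal 688.48 + duty 13269.71 = 23822.06
Landed cost = invoice 330385.07 + 23822.06 = 354207.13

Total landed cost: CAD 354207.13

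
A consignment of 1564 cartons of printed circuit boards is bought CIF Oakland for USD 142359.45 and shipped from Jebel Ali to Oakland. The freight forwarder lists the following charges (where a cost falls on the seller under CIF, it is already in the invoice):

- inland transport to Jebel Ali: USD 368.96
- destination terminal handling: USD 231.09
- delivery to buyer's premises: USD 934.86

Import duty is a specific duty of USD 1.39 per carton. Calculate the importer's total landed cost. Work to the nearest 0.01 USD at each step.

Total landed cost: USD 145699.36

CIF: the seller pays costs through ocean freight and marine insurance to the destination port.
Already in the invoice (seller's account under CIF): inland to port — exclude.
The CIF price already equals the CIF value: 142359.45
Import duty = 1564 × 1.39 = 2173.96
Buyer bears: destination terminal 231.09 + delivery 934.86 + duty 2173.96 = 3339.91
Landed cost = invoice 142359.45 + 3339.91 = 145699.36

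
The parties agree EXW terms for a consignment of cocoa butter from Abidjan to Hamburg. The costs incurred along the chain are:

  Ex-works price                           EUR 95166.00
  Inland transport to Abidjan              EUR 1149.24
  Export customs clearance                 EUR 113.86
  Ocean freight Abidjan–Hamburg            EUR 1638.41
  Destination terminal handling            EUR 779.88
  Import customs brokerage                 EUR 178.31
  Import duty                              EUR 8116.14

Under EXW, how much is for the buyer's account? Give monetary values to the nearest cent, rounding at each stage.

Buyer's account: EUR 11975.84

EXW: the seller makes goods available at their premises; the buyer bears all onward costs.
Seller's account: goods 95166.00 = 95166.00
Buyer's account: inland to port 1149.24 + export clearance 113.86 + freight 1638.41 + destination terminal 779.88 + brokerage 178.31 + duty 8116.14 = 11975.84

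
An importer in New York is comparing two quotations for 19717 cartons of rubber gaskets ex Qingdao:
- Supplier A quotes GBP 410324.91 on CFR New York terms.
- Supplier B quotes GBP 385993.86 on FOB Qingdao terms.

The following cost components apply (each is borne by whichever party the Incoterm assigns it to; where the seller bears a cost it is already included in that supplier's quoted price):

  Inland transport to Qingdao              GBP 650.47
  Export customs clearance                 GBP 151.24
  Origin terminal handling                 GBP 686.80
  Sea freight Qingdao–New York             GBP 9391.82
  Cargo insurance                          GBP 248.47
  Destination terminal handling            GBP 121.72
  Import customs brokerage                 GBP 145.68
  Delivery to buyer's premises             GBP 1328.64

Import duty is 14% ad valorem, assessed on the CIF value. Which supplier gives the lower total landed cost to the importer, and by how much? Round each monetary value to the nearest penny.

Supplier A (CFR):
CIF value = CFR price + insurance = 410324.91 + 248.47 = 410573.38
Import duty = 410573.38 × 14% = 57480.27
Buyer bears (A): 248.47 + 121.72 + 145.68 + 1328.64 = 1844.51
Landed cost (A) = invoice 410324.91 + 1844.51 + duty 57480.27 = 469649.69
Supplier B (FOB):
CIF value = FOB price + freight + insurance = 385993.86 + 9391.82 + 248.47 = 395634.15
Import duty = 395634.15 × 14% = 55388.78
Buyer bears (B): 9391.82 + 248.47 + 121.72 + 145.68 + 1328.64 = 11236.33
Landed cost (B) = invoice 385993.86 + 11236.33 + duty 55388.78 = 452618.97
Difference = |469649.69 − 452618.97| = 17030.72

Supplier B is cheaper by GBP 17030.72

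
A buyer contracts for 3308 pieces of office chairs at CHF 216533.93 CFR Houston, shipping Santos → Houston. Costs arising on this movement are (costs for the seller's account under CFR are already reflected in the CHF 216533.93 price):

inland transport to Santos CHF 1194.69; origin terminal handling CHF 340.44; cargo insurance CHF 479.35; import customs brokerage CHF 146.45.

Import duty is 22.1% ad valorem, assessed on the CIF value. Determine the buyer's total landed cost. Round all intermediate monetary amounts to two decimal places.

Total landed cost: CHF 265119.66

CFR: the seller pays costs through ocean freight to the destination port, but not insurance.
Already in the invoice (seller's account under CFR): inland to port, origin terminal — exclude.
CIF value = CFR price + insurance = 216533.93 + 479.35 = 217013.28
Import duty = 217013.28 × 22.1% = 47959.93
Buyer bears: insurance 479.35 + brokerage 146.45 + duty 47959.93 = 48585.73
Landed cost = invoice 216533.93 + 48585.73 = 265119.66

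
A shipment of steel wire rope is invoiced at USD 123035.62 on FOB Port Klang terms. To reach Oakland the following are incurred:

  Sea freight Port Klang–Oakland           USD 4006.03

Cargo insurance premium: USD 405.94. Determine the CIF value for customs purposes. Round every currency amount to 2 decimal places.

CIF = FOB price + freight + insurance
CIF = 123035.62 + 4006.03 + 405.94 = 127447.59

CIF value: USD 127447.59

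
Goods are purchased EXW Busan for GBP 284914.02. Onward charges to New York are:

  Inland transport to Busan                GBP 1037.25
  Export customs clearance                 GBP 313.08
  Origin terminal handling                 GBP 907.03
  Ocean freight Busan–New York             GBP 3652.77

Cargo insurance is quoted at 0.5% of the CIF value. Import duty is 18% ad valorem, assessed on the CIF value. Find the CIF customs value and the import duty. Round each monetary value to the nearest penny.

Let C be the CIF value. C = EXW price + pre-shipment costs + freight + 0.5% × C
C − 0.5% × C = 284914.02 + 1037.25 + 313.08 + 907.03 + 3652.77
0.995 × C = 290824.15
C = 290824.15 / 0.995 = 292285.58
Insurance premium = 0.5% × 292285.58 = 1461.43
Import duty = 292285.58 × 18% = 52611.40

CIF value: GBP 292285.58; import duty: GBP 52611.40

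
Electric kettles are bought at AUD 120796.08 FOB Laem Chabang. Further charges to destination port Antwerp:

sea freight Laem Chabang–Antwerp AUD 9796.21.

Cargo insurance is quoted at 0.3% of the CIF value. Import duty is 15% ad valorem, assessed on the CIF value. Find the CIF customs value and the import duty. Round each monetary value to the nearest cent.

CIF value: AUD 130985.25; import duty: AUD 19647.79

Let C be the CIF value. C = FOB price + freight + 0.3% × C
C − 0.3% × C = 120796.08 + 9796.21
0.997 × C = 130592.29
C = 130592.29 / 0.997 = 130985.25
Insurance premium = 0.3% × 130985.25 = 392.96
Import duty = 130985.25 × 15% = 19647.79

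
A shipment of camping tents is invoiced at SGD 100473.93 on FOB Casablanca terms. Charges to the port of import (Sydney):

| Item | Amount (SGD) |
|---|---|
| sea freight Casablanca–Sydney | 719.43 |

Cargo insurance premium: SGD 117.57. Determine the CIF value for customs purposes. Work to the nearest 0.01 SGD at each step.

CIF = FOB price + freight + insurance
CIF = 100473.93 + 719.43 + 117.57 = 101310.93

CIF value: SGD 101310.93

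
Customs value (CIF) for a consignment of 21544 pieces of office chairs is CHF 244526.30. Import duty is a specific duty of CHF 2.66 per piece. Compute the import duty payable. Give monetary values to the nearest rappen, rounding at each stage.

Import duty: CHF 57307.04

Import duty = 21544 × 2.66 = 57307.04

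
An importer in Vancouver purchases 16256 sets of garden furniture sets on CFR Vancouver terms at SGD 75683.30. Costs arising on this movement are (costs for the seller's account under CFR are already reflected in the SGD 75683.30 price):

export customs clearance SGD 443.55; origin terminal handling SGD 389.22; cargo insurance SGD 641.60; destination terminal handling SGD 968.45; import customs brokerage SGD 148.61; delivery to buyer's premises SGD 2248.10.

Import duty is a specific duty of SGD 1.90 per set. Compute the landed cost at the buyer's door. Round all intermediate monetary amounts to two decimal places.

Total landed cost: SGD 110576.46

CFR: the seller pays costs through ocean freight to the destination port, but not insurance.
Already in the invoice (seller's account under CFR): export clearance, origin terminal — exclude.
CIF value = CFR price + insurance = 75683.30 + 641.60 = 76324.90
Import duty = 16256 × 1.90 = 30886.40
Buyer bears: insurance 641.60 + destination terminal 968.45 + brokerage 148.61 + delivery 2248.10 + duty 30886.40 = 34893.16
Landed cost = invoice 75683.30 + 34893.16 = 110576.46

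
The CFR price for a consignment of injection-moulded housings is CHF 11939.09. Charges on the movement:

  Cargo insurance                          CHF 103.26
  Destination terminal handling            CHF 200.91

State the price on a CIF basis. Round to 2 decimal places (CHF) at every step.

Not relevant to the conversion: destination terminal — on the buyer under both terms; not part of either seller's price.
From CFR to CIF, the seller additionally bears: insurance.
CIF price = 11939.09 + 103.26 = 12042.35

CIF price: CHF 12042.35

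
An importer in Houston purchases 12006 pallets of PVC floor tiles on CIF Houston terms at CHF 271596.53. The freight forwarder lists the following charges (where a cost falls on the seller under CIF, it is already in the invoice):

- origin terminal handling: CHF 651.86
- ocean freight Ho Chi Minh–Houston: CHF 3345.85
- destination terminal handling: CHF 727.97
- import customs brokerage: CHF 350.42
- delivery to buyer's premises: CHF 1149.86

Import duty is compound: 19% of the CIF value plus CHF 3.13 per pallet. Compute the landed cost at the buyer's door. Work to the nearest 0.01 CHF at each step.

CIF: the seller pays costs through ocean freight and marine insurance to the destination port.
Already in the invoice (seller's account under CIF): origin terminal, freight — exclude.
The CIF price already equals the CIF value: 271596.53
Ad valorem component: 271596.53 × 19% = 51603.34
Specific component: 12006 × 3.13 = 37578.78
Import duty = 51603.34 + 37578.78 = 89182.12
Buyer bears: destination terminal 727.97 + brokerage 350.42 + delivery 1149.86 + duty 89182.12 = 91410.37
Landed cost = invoice 271596.53 + 91410.37 = 363006.90

Total landed cost: CHF 363006.90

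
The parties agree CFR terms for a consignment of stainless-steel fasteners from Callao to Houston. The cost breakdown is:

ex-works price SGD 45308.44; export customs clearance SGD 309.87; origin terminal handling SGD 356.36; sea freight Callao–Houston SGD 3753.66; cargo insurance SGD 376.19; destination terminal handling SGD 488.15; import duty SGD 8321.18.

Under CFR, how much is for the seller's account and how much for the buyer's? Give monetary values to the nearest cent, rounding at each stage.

Seller: SGD 49728.33; buyer: SGD 9185.52

CFR: the seller pays costs through ocean freight to the destination port, but not insurance.
Seller's account: goods 45308.44 + export clearance 309.87 + origin terminal 356.36 + freight 3753.66 = 49728.33
Buyer's account: insurance 376.19 + destination terminal 488.15 + duty 8321.18 = 9185.52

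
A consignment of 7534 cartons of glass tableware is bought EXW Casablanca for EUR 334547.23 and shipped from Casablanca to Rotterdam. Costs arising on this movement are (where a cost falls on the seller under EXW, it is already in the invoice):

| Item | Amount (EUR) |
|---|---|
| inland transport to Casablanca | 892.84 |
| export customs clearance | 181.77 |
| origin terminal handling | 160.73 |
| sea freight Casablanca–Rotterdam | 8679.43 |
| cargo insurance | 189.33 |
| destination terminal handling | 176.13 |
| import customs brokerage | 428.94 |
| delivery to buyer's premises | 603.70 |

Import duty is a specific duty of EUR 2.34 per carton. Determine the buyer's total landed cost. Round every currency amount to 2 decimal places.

EXW: the seller makes goods available at their premises; the buyer bears all onward costs.
CIF value = EXW price + inland to port + export clearance + origin terminal + freight + insurance = 334547.23 + 892.84 + 181.77 + 160.73 + 8679.43 + 189.33 = 344651.33
Import duty = 7534 × 2.34 = 17629.56
Buyer bears: inland to port 892.84 + export clearance 181.77 + origin terminal 160.73 + freight 8679.43 + insurance 189.33 + destination terminal 176.13 + brokerage 428.94 + delivery 603.70 + duty 17629.56 = 28942.43
Landed cost = invoice 334547.23 + 28942.43 = 363489.66

Total landed cost: EUR 363489.66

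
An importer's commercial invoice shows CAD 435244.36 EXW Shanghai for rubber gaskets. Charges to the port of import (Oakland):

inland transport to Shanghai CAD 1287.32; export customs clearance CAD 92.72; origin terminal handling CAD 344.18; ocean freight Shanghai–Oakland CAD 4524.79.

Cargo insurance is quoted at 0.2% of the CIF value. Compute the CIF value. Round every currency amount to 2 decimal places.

CIF value: CAD 442378.13

Let C be the CIF value. C = EXW price + pre-shipment costs + freight + 0.2% × C
C − 0.2% × C = 435244.36 + 1287.32 + 92.72 + 344.18 + 4524.79
0.998 × C = 441493.37
C = 441493.37 / 0.998 = 442378.13
Insurance premium = 0.2% × 442378.13 = 884.76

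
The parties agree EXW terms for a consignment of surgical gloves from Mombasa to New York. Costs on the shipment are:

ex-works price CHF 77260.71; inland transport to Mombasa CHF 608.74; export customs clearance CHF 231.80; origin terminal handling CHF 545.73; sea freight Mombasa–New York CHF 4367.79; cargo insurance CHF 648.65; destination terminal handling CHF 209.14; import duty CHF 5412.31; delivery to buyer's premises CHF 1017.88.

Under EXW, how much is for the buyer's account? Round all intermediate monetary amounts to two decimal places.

EXW: the seller makes goods available at their premises; the buyer bears all onward costs.
Seller's account: goods 77260.71 = 77260.71
Buyer's account: inland to port 608.74 + export clearance 231.80 + origin terminal 545.73 + freight 4367.79 + insurance 648.65 + destination terminal 209.14 + duty 5412.31 + delivery 1017.88 = 13042.04

Buyer's account: CHF 13042.04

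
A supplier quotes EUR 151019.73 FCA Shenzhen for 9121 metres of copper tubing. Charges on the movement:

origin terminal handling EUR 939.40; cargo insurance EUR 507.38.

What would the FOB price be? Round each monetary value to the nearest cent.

FOB price: EUR 151959.13

Not relevant to the conversion: insurance — on the buyer under both terms; not part of either seller's price.
From FCA to FOB, the seller additionally bears: origin terminal.
FOB price = 151019.73 + 939.40 = 151959.13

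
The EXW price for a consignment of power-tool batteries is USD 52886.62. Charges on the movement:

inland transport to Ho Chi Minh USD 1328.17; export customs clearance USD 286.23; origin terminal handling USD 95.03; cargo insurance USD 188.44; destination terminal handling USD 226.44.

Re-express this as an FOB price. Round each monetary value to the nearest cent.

FOB price: USD 54596.05

Not relevant to the conversion: destination terminal, insurance — on the buyer under both terms; not part of either seller's price.
From EXW to FOB, the seller additionally bears: inland to port, export clearance, origin terminal.
FOB price = 52886.62 + 1328.17 + 286.23 + 95.03 = 54596.05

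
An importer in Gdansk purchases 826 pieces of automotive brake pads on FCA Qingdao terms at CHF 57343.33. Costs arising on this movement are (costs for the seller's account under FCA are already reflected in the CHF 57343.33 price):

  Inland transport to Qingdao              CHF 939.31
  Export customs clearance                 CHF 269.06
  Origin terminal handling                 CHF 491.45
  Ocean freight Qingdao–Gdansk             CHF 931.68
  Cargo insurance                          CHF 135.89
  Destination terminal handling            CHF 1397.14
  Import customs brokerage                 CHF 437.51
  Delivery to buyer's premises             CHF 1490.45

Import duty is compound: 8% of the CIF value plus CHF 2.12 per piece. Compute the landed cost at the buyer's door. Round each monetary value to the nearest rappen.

FCA: the seller delivers export-cleared goods to the carrier; the buyer bears costs from that point.
Already in the invoice (seller's account under FCA): inland to port, export clearance — exclude.
CIF value = FCA price + origin terminal + freight + insurance = 57343.33 + 491.45 + 931.68 + 135.89 = 58902.35
Ad valorem component: 58902.35 × 8% = 4712.19
Specific component: 826 × 2.12 = 1751.12
Import duty = 4712.19 + 1751.12 = 6463.31
Buyer bears: origin terminal 491.45 + freight 931.68 + insurance 135.89 + destination terminal 1397.14 + brokerage 437.51 + delivery 1490.45 + duty 6463.31 = 11347.43
Landed cost = invoice 57343.33 + 11347.43 = 68690.76

Total landed cost: CHF 68690.76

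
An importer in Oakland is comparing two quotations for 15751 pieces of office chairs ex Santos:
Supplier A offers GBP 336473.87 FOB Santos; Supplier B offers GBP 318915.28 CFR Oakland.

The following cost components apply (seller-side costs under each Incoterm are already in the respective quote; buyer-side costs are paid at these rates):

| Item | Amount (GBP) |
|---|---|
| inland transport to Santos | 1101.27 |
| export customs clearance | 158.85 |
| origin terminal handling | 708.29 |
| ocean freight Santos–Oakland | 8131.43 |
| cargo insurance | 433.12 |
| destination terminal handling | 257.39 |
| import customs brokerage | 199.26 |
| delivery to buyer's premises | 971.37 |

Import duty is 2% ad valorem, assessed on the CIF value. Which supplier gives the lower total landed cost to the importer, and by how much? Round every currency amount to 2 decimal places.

Supplier B is cheaper by GBP 26203.82

Supplier A (FOB):
CIF value = FOB price + freight + insurance = 336473.87 + 8131.43 + 433.12 = 345038.42
Import duty = 345038.42 × 2% = 6900.77
Buyer bears (A): 8131.43 + 433.12 + 257.39 + 199.26 + 971.37 = 9992.57
Landed cost (A) = invoice 336473.87 + 9992.57 + duty 6900.77 = 353367.21
Supplier B (CFR):
CIF value = CFR price + insurance = 318915.28 + 433.12 = 319348.40
Import duty = 319348.40 × 2% = 6386.97
Buyer bears (B): 433.12 + 257.39 + 199.26 + 971.37 = 1861.14
Landed cost (B) = invoice 318915.28 + 1861.14 + duty 6386.97 = 327163.39
Difference = |353367.21 − 327163.39| = 26203.82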